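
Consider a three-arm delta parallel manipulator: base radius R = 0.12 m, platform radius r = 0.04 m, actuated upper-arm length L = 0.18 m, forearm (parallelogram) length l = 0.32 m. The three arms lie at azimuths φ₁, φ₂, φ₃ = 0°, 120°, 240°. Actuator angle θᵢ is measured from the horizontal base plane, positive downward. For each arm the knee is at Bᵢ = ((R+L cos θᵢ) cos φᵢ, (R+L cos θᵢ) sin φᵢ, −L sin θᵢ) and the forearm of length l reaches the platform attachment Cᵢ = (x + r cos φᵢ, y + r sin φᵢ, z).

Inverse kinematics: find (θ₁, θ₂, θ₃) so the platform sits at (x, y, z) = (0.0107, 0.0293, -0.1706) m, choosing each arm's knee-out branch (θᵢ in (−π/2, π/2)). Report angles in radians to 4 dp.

θ₁ = -0.1745, θ₂ = -0.2613, θ₃ = 0.1743

arm 1 (φ=0.0°): x'=0.0107, y'=0.0293
  e−x'=0.0693;  (l²−L²−(e−x')²−y'²−z²)/2L = 0.0979
  √(A²+B²)=0.1841;  θ1 = -1.1849+1.0104 ≈ -0.1745
φ2=120.0° → target in arm frame (0.0200, -0.0239)
  e−x'=0.0600;  (l²−L²−(e−x')²−y'²−z²)/2L = 0.1020
  θ2 = atan2(B,A) + arccos(C/0.1808) = -0.2613
arm 3 (φ=240.0°): x'=-0.0307, y'=-0.0054
  A cos θ + B sin θ = C:  0.1107·cos θ + -0.1706·sin θ = 0.0795
  γ=atan2(-0.1706,0.1107)=-0.9951;  ψ=arccos(0.3907)=1.1694;  θ3=γ+ψ≈0.1743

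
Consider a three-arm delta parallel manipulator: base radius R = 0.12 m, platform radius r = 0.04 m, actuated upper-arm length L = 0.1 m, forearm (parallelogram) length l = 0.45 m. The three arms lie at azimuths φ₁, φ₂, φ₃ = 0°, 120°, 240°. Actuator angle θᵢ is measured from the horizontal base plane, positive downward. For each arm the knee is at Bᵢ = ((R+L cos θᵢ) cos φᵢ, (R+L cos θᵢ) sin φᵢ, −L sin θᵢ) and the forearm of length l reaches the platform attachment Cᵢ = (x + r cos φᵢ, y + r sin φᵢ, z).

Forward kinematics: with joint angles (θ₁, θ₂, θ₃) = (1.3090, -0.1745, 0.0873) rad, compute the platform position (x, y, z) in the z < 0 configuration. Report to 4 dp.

(-0.2323, 0.0331, -0.3916)

arm 1 at φ=0.0°: e+L cos θ1 = 0.1059;  O1 = (0.1059, 0.0000, -0.0966)
arm 2 at φ=120.0°: e+L cos θ2 = 0.1785;  O2 = (-0.0892, 0.1546, 0.0174)
O3 = (0.1796·cos240.0°, 0.1796·sin240.0°, -0.0087) = (-0.0898, -0.1556, -0.0087)
|O₂|²−|O₁|² = 0.0116;  |O₃|²−|O₁|² = 0.0118
plane₁₂: -0.3902x+0.3091y+0.2279z = 0.0116
det = 0.2424;  x = -0.0300+0.5166z,  y = -0.0002+-0.0850z
quadratic in z: (1.2742)z²+(0.0529)z+(-0.1747)=0, √Δ=0.9451 → z ∈ {-0.3916, 0.3501}; z = -0.3916 (taking z<0)
x = -0.2323, y = 0.0331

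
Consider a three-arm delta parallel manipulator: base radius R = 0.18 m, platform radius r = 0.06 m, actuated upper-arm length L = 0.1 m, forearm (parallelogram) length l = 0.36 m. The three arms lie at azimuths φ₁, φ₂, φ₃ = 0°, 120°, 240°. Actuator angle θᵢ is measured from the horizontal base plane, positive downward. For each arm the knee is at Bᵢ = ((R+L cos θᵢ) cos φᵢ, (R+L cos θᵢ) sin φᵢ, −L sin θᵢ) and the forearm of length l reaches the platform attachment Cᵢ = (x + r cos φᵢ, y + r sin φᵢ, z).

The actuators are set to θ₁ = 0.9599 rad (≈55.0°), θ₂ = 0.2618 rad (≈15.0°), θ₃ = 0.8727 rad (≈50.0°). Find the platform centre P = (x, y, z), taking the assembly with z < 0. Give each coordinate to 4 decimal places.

(-0.0464, 0.0612, -0.3572)

S1 = (0.1774·cos0.0°, 0.1774·sin0.0°, -0.0819) = (0.1774, 0.0000, -0.0819)
arm 2 at φ=120.0°: (R−r)+L cos θ2 = 0.2166;  S2 = (-0.1083, 0.1876, -0.0259)
φ3=240.0°: virtual centre (-0.0921, -0.1596, -0.0766), radius l
eliminate P² terms by subtracting sphere 1 from 2 and 3
plane₁₂: -0.5713x+0.3751y+0.1121z = 0.0094
det = 0.3846;  x = -0.0094+0.1034z,  y = 0.0107+-0.1413z
quadratic in z: (1.0307)z²+(0.1222)z+(-0.0879)=0, √Δ=0.6142 → z ∈ {-0.3572, 0.2387}; z = -0.3572 (taking z<0)
x = -0.0464, y = 0.0612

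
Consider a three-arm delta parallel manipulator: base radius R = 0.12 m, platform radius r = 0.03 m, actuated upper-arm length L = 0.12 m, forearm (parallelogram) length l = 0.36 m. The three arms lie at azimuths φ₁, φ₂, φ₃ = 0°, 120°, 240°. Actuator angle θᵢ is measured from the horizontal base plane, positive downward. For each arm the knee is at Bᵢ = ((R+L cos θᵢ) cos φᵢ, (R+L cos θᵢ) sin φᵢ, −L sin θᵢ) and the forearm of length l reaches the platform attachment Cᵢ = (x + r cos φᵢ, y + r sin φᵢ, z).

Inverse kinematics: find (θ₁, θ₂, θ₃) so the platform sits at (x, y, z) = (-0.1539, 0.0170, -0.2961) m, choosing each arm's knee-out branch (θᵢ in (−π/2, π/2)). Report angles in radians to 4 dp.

θ₁ = 1.0469, θ₂ = -0.1746, θ₃ = 0.0002

φ1=0.0° → target in arm frame (-0.1539, 0.0170)
  A cos θ + B sin θ = C:  0.2439·cos θ + -0.2961·sin θ = -0.1344
  √(A²+B²)=0.3836;  θ1 = -0.8818+1.9287 ≈ 1.0469
φ2=120.0° → target in arm frame (0.0917, 0.1248)
  e−x'=-0.0017;  (l²−L²−(e−x')²−y'²−z²)/2L = 0.0498
  √(A²+B²)=0.2961;  θ2 = -1.5764+1.4018 ≈ -0.1746
arm 3 (φ=240.0°): x'=0.0622, y'=-0.1418
  e−x'=0.0278;  (l²−L²−(e−x')²−y'²−z²)/2L = 0.0277
  γ=atan2(-0.2961,0.0278)=-1.4773;  ψ=arccos(0.0932)=1.4775;  θ3=γ+ψ≈0.0002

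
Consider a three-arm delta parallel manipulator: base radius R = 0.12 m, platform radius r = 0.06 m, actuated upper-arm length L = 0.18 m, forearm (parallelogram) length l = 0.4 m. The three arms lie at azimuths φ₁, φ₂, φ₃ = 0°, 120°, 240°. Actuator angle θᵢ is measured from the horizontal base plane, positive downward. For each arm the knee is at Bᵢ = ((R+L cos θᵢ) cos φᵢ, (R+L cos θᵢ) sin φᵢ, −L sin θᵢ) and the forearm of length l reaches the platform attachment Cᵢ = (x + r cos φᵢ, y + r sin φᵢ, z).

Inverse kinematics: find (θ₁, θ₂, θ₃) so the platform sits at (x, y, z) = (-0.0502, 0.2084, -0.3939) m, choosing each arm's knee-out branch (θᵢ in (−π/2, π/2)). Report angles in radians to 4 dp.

θ₁ = 0.8727, θ₂ = 0.0002, θ₃ = 1.1345

φ1=0.0° → target in arm frame (-0.0502, 0.2084)
  A cos θ + B sin θ = C:  0.1102·cos θ + -0.3939·sin θ = -0.2309
  θ1 = atan2(B,A) + arccos(C/0.4090) = 0.8727
φ2=120.0° → target in arm frame (0.2056, -0.0607)
  e−x'=-0.1456;  (l²−L²−(e−x')²−y'²−z²)/2L = -0.1457
  √(A²+B²)=0.4199;  θ2 = -1.9248+1.9250 ≈ 0.0002
φ3=240.0° → target in arm frame (-0.1554, -0.1477)
  e−x'=0.2154;  (l²−L²−(e−x')²−y'²−z²)/2L = -0.2660
  γ=atan2(-0.3939,0.2154)=-1.0704;  ψ=arccos(-0.5925)=2.2049;  θ3=γ+ψ≈1.1345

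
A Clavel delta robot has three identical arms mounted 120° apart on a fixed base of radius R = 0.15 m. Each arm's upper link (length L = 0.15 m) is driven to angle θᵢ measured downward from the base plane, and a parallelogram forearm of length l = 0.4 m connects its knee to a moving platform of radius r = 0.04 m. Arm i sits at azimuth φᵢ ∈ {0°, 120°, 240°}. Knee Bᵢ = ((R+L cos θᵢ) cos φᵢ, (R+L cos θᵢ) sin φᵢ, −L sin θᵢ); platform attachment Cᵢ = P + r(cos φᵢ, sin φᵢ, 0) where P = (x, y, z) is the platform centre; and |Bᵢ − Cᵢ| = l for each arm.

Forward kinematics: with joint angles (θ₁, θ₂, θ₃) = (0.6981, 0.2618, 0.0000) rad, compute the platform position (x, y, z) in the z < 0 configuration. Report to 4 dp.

arm 1 at φ=0.0°: ρ1 = 0.2249;  centre 1 = (0.2249, 0.0000, -0.0964)
arm 2 at φ=120.0°: ρ2 = 0.2549;  centre 2 = (-0.1274, 0.2207, -0.0388)
φ3=240.0°: virtual centre (-0.1300, -0.2252, 0.0000), radius l
eliminate P² terms by subtracting sphere 1 from 2 and 3
[-0.7047 0.4415 0.1152]·P = 0.0066;  [-0.7098 -0.4503 0.1928]·P = 0.0077
Cramer: x(z) = -0.0101+0.2172z;  y(z) = -0.0012+0.0858z
into |P−centre ₁|² = l²: 1.0545z² + 0.0905z + -0.0955 = 0;  Δ = 0.4109;  z = -0.3468 or 0.2610 → z<0 root = -0.3468
x = -0.0855, y = -0.0310

(-0.0855, -0.0310, -0.3468)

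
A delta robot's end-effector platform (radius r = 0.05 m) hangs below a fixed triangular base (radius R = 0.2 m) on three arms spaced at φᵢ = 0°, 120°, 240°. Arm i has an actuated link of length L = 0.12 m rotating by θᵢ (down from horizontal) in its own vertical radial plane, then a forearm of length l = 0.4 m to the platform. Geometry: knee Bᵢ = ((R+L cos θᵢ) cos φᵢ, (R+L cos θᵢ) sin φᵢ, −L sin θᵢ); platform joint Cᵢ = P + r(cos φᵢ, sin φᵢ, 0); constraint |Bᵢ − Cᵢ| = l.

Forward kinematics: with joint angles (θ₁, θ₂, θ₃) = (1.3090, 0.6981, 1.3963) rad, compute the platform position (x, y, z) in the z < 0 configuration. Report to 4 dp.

arm 1 at φ=0.0°: ρ1 = 0.1811;  centre 1 = (0.1811, 0.0000, -0.1159)
φ2=120.0°: virtual centre (-0.1210, 0.2095, -0.0771), radius l
centre 3 = (0.1708·cos240.0°, 0.1708·sin240.0°, -0.1182) = (-0.0854, -0.1479, -0.1182)
eliminate P² terms by subtracting sphere 1 from 2 and 3
linear system: -0.6040x+0.4190y = 0.0183−0.0776z; -0.5329x+-0.2959y = -0.0031−-0.0045z
Cramer: x(z) = -0.0102+0.0524z;  y(z) = 0.0288-0.1096z
quadratic in z: (1.0148)z²+(0.2055)z+(-0.1091)=0, √Δ=0.6966 → z ∈ {-0.4445, 0.2420}; z = -0.4445 (taking z<0)
x = -0.0335, y = 0.0775

(-0.0335, 0.0775, -0.4445)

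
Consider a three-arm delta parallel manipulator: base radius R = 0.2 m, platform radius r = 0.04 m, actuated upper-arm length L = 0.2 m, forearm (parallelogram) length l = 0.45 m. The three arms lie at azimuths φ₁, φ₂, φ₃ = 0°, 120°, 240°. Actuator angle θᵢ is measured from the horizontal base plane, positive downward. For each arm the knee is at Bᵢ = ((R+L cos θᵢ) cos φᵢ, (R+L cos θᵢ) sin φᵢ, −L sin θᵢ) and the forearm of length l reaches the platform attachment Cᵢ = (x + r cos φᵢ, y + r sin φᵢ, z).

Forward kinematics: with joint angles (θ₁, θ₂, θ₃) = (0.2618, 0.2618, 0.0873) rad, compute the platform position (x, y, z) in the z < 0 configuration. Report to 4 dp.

(-0.0110, -0.0191, -0.3154)

arm 1 at φ=0.0°: ρ1 = 0.3532;  O1 = (0.3532, 0.0000, -0.0518)
arm 2 at φ=120.0°: ρ2 = 0.3532;  O2 = (-0.1766, 0.3059, -0.0518)
O3 = (0.3592·cos240.0°, 0.3592·sin240.0°, -0.0174) = (-0.1796, -0.3111, -0.0174)
subtract pairs → two planes through P
plane₁₂: -1.0596x+0.6117y+0.0000z = 0.0000
Cramer: x(z) = -0.0009+0.0320z;  y(z) = -0.0016+0.0555z
sphere 1 gives Az²+Bz+C=0 with A=1.0041, B=0.0807, C=-0.0744;  B²−4AC=0.3055;  roots -0.3154, 0.2351;  negative root z = -0.3154
x = -0.0110, y = -0.0191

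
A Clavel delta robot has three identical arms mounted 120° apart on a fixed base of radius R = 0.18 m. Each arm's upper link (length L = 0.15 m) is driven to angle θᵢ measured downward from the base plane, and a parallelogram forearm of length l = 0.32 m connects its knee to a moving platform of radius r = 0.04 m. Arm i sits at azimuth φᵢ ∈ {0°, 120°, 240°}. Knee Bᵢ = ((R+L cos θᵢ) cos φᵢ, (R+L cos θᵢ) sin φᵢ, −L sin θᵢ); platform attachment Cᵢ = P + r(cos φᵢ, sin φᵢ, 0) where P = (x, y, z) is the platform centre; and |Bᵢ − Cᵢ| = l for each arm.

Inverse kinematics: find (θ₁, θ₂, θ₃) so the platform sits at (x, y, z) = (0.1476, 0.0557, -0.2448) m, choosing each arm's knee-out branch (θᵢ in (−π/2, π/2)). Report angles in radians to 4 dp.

θ₁ = -0.2619, θ₂ = 0.9600, θ₃ = 1.3964

φ1=0.0° → target in arm frame (0.1476, 0.0557)
  A cos θ + B sin θ = C:  -0.0076·cos θ + -0.2448·sin θ = 0.0560
  θ1 = atan2(B,A) + arccos(C/0.2449) = -0.2619
φ2=120.0° → target in arm frame (-0.0256, -0.1557)
  e−x'=0.1656;  (l²−L²−(e−x')²−y'²−z²)/2L = -0.1056
  √(A²+B²)=0.2955;  θ2 = -0.9761+1.9361 ≈ 0.9600
arm 3 (φ=240.0°): x'=-0.1220, y'=0.1000
  e−x'=0.2620;  (l²−L²−(e−x')²−y'²−z²)/2L = -0.1956
  γ=atan2(-0.2448,0.2620)=-0.7514;  ψ=arccos(-0.5455)=2.1478;  θ3=γ+ψ≈1.3964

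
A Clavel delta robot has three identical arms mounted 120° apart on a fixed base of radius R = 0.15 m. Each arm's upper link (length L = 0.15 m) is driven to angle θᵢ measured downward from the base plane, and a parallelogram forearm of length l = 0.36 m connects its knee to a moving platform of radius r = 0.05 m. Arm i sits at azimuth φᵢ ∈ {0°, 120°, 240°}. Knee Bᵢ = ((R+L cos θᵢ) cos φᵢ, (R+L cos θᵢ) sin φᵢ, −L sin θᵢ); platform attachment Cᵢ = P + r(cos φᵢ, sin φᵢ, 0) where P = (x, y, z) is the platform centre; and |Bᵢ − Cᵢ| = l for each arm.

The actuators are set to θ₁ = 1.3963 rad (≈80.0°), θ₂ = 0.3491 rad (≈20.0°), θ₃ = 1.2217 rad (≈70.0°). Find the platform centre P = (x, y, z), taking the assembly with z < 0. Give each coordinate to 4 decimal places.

arm 1 at φ=0.0°: e+L cos θ1 = 0.1260;  centre 1 = (0.1260, 0.0000, -0.1477)
arm 2 at φ=120.0°: e+L cos θ2 = 0.2410;  centre 2 = (-0.1205, 0.2087, -0.0513)
arm 3 at φ=240.0°: e+L cos θ3 = 0.1513;  centre 3 = (-0.0757, -0.1310, -0.1410)
|centre ₂|²−|centre ₁|² = 0.0230;  |centre ₃|²−|centre ₁|² = 0.0051
[-0.4930 0.4173 0.1928]·P = 0.0230;  [-0.4034 -0.2621 0.0135]·P = 0.0051
det = 0.2976;  x = -0.0273+0.1888z,  y = 0.0228+-0.2390z
into |P−centre ₁|² = l²: 1.0928z² + 0.2266z + -0.0837 = 0;  Δ = 0.4174;  z = -0.3993 or 0.1919 → z<0 root = -0.3993
x = -0.1027, y = 0.1182

(-0.1027, 0.1182, -0.3993)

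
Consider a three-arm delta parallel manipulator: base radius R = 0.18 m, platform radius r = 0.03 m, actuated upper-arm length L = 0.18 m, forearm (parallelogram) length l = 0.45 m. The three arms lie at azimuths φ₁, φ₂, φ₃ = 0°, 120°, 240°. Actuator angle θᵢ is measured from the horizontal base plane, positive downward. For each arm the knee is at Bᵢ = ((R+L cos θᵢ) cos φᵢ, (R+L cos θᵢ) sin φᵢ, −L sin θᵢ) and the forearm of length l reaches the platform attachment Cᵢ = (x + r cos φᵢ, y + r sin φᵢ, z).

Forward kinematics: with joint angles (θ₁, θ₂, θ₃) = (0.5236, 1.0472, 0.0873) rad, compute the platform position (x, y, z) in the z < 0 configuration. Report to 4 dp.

(0.0157, -0.1431, -0.4027)

φ1=0.0°: virtual centre (0.3059, 0.0000, -0.0900), radius l
arm 2 at φ=120.0°: (R−r)+L cos θ2 = 0.2400;  O2 = (-0.1200, 0.2078, -0.1559)
φ3=240.0°: virtual centre (-0.1647, -0.2852, -0.0157), radius l
|O₂|²−|O₁|² = -0.0198;  |O₃|²−|O₁|² = 0.0070
plane₁₂: -0.8518x+0.4157y+-0.1318z = -0.0198
Cramer: x(z) = 0.0095-0.0153z;  y(z) = -0.0280+0.2857z
quadratic in z: (1.0819)z²+(0.1730)z+(-0.1058)=0, √Δ=0.6984 → z ∈ {-0.4027, 0.2428}; z = -0.4027 (taking z<0)
x = 0.0157, y = -0.1431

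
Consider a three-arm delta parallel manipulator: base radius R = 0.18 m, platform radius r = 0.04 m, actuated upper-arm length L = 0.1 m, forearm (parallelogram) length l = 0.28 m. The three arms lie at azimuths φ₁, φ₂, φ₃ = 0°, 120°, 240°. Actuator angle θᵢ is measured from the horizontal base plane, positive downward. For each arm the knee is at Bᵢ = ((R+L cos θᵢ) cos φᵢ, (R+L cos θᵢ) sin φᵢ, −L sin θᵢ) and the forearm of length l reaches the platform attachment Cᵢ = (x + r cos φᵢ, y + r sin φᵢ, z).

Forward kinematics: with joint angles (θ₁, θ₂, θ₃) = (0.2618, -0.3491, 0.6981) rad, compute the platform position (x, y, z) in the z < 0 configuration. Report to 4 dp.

S1 = (0.2366·cos0.0°, 0.2366·sin0.0°, -0.0259) = (0.2366, 0.0000, -0.0259)
φ2=120.0°: virtual centre (-0.1170, 0.2026, 0.0342), radius l
arm 3 at φ=240.0°: ρ3 = 0.2166;  S3 = (-0.1083, -0.1876, -0.0643)
subtract pairs → two planes through P
plane₁₂: -0.7072x+0.4052y+0.1202z = -0.0007
det = 0.5448;  x = 0.0047+0.0256z,  y = 0.0063+-0.2518z
sphere 1 gives Az²+Bz+C=0 with A=1.0641, B=0.0367, C=-0.0239;  B²−4AC=0.1031;  roots -0.1681, 0.1336;  negative root z = -0.1681
x = 0.0004, y = 0.0487

(0.0004, 0.0487, -0.1681)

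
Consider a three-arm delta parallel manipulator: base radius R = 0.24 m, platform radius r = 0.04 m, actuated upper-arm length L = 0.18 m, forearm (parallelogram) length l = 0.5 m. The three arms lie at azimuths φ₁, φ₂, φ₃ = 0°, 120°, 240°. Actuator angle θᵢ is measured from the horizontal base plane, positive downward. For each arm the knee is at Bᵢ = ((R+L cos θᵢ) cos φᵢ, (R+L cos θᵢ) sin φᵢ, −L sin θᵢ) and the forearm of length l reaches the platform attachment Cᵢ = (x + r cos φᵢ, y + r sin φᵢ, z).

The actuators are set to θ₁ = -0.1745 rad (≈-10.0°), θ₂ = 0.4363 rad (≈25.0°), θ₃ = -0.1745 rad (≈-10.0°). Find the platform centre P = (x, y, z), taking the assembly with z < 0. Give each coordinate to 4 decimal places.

(0.0344, -0.0596, -0.3278)

arm 1 at φ=0.0°: ρ1 = 0.3773;  S1 = (0.3773, 0.0000, 0.0313)
S2 = (0.3631·cos120.0°, 0.3631·sin120.0°, -0.0761) = (-0.1816, 0.3145, -0.0761)
arm 3 at φ=240.0°: ρ3 = 0.3773;  S3 = (-0.1886, -0.3267, 0.0313)
eliminate P² terms by subtracting sphere 1 from 2 and 3
plane₁₂: -1.1177x+0.6290y+-0.2146z = -0.0057
det = 1.4422;  x = 0.0026+-0.0972z,  y = -0.0044+0.1684z
into |P−S₁|² = l²: 1.0378z² + 0.0089z + -0.1086 = 0;  Δ = 0.4509;  z = -0.3278 or 0.3192 → z<0 root = -0.3278
x = 0.0344, y = -0.0596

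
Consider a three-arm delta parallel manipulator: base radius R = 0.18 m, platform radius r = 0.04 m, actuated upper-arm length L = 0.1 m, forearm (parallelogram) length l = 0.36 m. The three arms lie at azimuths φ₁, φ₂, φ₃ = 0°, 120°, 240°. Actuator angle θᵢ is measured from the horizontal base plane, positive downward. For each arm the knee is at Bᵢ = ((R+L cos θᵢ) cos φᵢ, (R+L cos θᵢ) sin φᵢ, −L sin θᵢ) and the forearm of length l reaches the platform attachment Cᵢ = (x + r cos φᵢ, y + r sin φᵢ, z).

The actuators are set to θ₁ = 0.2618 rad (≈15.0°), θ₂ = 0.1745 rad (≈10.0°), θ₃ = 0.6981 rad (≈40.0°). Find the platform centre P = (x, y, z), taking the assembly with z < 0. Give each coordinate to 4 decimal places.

(0.0180, 0.0450, -0.3083)

S1 = (0.2366·cos0.0°, 0.2366·sin0.0°, -0.0259) = (0.2366, 0.0000, -0.0259)
arm 2 at φ=120.0°: ρ2 = 0.2385;  S2 = (-0.1192, 0.2065, -0.0174)
φ3=240.0°: virtual centre (-0.1083, -0.1876, -0.0643), radius l
|S₂|²−|S₁|² = 0.0005;  |S₃|²−|S₁|² = -0.0056
[-0.7117 0.4131 0.0170]·P = 0.0005;  [-0.6898 -0.3752 -0.0768]·P = -0.0056
det = 0.5519;  x = 0.0038+-0.0459z,  y = 0.0079+-0.1203z
sphere 1 gives Az²+Bz+C=0 with A=1.0166, B=0.0712, C=-0.0747;  B²−4AC=0.3088;  roots -0.3083, 0.2383;  negative root z = -0.3083
x = 0.0180, y = 0.0450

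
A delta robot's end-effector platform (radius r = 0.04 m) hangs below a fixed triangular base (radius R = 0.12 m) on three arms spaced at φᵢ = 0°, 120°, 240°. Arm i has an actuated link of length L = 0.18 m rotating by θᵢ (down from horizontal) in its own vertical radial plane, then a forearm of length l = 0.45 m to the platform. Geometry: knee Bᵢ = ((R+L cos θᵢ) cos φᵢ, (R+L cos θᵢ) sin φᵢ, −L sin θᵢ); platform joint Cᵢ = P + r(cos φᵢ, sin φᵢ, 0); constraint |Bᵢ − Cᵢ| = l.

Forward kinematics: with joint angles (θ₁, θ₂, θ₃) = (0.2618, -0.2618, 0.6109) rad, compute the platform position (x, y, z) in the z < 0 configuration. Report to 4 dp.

φ1=0.0°: virtual centre (0.2539, 0.0000, -0.0466), radius l
φ2=120.0°: virtual centre (-0.1269, 0.2199, 0.0466), radius l
arm 3 at φ=240.0°: ρ3 = 0.2274;  centre 3 = (-0.1137, -0.1970, -0.1032)
|centre ₂|²−|centre ₁|² = 0.0000;  |centre ₃|²−|centre ₁|² = -0.0042
[-0.7616 0.4397 0.1864]·P = 0.0000;  [-0.7352 -0.3939 -0.1133]·P = -0.0042
det = 0.6233;  x = 0.0030+0.0378z,  y = 0.0052+-0.3583z
quadratic in z: (1.1298)z²+(0.0705)z+(-0.1374)=0, √Δ=0.7910 → z ∈ {-0.3813, 0.3189}; z = -0.3813 (taking z<0)
x = -0.0114, y = 0.1418

(-0.0114, 0.1418, -0.3813)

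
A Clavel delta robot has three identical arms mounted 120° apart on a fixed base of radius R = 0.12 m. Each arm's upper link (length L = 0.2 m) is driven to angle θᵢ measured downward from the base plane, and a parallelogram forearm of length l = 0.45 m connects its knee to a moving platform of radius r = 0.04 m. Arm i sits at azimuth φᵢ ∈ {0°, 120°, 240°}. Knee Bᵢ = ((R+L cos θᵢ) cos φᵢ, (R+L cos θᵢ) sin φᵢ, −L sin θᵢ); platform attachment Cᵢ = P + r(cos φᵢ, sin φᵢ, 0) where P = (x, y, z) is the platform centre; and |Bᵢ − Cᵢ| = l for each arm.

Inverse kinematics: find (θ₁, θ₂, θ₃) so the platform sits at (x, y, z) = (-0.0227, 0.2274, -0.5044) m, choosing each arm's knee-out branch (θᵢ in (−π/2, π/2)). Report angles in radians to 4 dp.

arm 1 (φ=0.0°): x'=-0.0227, y'=0.2274
  A cos θ + B sin θ = C:  0.1027·cos θ + -0.5044·sin θ = -0.3854
  √(A²+B²)=0.5147;  θ1 = -1.3699+2.4170 ≈ 1.0471
arm 2 (φ=120.0°): x'=0.2083, y'=-0.0940
  A cos θ + B sin θ = C:  -0.1283·cos θ + -0.5044·sin θ = -0.2930
  γ=atan2(-0.5044,-0.1283)=-1.8198;  ψ=arccos(-0.5631)=2.1689;  θ2=γ+ψ≈0.3490
rotate P by −φ3: (-0.1856, -0.1334, -0.5044)
  A=0.2656, B=-0.5044, C=(l²−L²−A²−y'²−z²)/(2L)=-0.4506
  θ3 = atan2(B,A) + arccos(C/0.5700) = 1.3962

θ₁ = 1.0471, θ₂ = 0.3490, θ₃ = 1.3962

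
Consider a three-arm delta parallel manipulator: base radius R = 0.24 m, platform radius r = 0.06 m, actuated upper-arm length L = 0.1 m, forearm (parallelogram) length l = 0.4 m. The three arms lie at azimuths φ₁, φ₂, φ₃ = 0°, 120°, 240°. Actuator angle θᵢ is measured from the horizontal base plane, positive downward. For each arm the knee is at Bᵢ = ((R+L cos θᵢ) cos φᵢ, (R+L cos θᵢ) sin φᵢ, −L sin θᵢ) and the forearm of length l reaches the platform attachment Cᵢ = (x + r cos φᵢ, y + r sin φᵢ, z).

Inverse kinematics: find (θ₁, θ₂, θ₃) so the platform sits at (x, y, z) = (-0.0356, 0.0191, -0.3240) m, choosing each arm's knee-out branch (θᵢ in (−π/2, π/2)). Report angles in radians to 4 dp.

arm 1 (φ=0.0°): x'=-0.0356, y'=0.0191
  A=0.2156, B=-0.3240, C=(l²−L²−A²−y'²−z²)/(2L)=-0.0091
  √(A²+B²)=0.3892;  θ1 = -0.9836+1.5942 ≈ 0.6106
φ2=120.0° → target in arm frame (0.0343, 0.0213)
  A cos θ + B sin θ = C:  0.1457·cos θ + -0.3240·sin θ = 0.1168
  √(A²+B²)=0.3552;  θ2 = -1.1483+1.2358 ≈ 0.0875
φ3=240.0° → target in arm frame (0.0013, -0.0404)
  A cos θ + B sin θ = C:  0.1787·cos θ + -0.3240·sin θ = 0.0572
  γ=atan2(-0.3240,0.1787)=-1.0667;  ψ=arccos(0.1546)=1.4155;  θ3=γ+ψ≈0.3489

θ₁ = 0.6106, θ₂ = 0.0875, θ₃ = 0.3489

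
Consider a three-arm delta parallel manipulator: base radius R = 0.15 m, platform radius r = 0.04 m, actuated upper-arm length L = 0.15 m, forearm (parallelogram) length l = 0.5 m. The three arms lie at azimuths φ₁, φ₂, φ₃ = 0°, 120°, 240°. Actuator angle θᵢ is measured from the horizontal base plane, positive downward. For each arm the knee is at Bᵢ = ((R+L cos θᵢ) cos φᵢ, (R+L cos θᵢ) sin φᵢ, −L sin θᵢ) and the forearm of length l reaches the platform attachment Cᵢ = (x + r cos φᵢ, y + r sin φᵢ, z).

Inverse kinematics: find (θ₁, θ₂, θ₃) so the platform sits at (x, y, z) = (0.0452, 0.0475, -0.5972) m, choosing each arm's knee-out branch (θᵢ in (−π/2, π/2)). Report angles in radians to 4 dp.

arm 1 (φ=0.0°): x'=0.0452, y'=0.0475
  A cos θ + B sin θ = C:  0.0648·cos θ + -0.5972·sin θ = -0.4520
  γ=atan2(-0.5972,0.0648)=-1.4627;  ψ=arccos(-0.7525)=2.4226;  θ1=γ+ψ≈0.9599
rotate P by −φ2: (0.0185, -0.0629, -0.5972)
  A=0.0915, B=-0.5972, C=(l²−L²−A²−y'²−z²)/(2L)=-0.4716
  γ=atan2(-0.5972,0.0915)=-1.4188;  ψ=arccos(-0.7805)=2.4663;  θ2=γ+ψ≈1.0475
φ3=240.0° → target in arm frame (-0.0637, 0.0154)
  A cos θ + B sin θ = C:  0.1737·cos θ + -0.5972·sin θ = -0.5319
  θ3 = atan2(B,A) + arccos(C/0.6220) = 1.3090

θ₁ = 0.9599, θ₂ = 1.0475, θ₃ = 1.3090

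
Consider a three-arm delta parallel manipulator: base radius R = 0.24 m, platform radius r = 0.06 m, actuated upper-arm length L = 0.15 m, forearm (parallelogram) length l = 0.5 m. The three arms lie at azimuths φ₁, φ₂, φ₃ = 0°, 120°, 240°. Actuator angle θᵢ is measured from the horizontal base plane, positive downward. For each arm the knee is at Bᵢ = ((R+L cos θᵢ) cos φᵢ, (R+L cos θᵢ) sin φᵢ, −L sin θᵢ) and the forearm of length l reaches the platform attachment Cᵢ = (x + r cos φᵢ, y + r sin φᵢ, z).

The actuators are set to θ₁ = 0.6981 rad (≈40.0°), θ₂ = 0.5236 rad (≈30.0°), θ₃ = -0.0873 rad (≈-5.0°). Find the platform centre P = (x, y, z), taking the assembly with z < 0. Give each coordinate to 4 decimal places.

φ1=0.0°: virtual centre (0.2949, 0.0000, -0.0964), radius l
arm 2 at φ=120.0°: e+L cos θ2 = 0.3099;  O2 = (-0.1550, 0.2684, -0.0750)
arm 3 at φ=240.0°: e+L cos θ3 = 0.3294;  O3 = (-0.1647, -0.2853, 0.0131)
eliminate P² terms by subtracting sphere 1 from 2 and 3
linear system: -0.8997x+0.5368y = 0.0054−0.0428z; -0.9192x+-0.5706y = 0.0124−0.2190z
Cramer: x(z) = -0.0097+0.1410z;  y(z) = -0.0062+0.1566z
quadratic in z: (1.0444)z²+(0.1050)z+(-0.1479)=0, √Δ=0.7930 → z ∈ {-0.4299, 0.3294}; z = -0.4299 (taking z<0)
x = -0.0703, y = -0.0735

(-0.0703, -0.0735, -0.4299)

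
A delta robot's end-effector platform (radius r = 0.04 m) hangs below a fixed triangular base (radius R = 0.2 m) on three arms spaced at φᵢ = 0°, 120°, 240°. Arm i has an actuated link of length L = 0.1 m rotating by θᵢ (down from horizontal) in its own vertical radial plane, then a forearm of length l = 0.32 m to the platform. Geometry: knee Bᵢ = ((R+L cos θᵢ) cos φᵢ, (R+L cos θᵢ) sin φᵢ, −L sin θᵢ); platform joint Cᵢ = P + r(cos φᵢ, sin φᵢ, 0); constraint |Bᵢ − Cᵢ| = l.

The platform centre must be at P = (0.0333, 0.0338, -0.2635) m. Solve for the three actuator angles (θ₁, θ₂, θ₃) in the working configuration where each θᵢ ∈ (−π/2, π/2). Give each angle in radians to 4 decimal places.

φ1=0.0° → target in arm frame (0.0333, 0.0338)
  A=0.1267, B=-0.2635, C=(l²−L²−A²−y'²−z²)/(2L)=0.0289
  γ=atan2(-0.2635,0.1267)=-1.1226;  ψ=arccos(0.0987)=1.4719;  θ1=γ+ψ≈0.3493
rotate P by −φ2: (0.0126, -0.0457, -0.2635)
  e−x'=0.1474;  (l²−L²−(e−x')²−y'²−z²)/2L = -0.0042
  γ=atan2(-0.2635,0.1474)=-1.0608;  ψ=arccos(-0.0140)=1.5848;  θ2=γ+ψ≈0.5240
φ3=240.0° → target in arm frame (-0.0459, 0.0119)
  A cos θ + B sin θ = C:  0.2059·cos θ + -0.2635·sin θ = -0.0979
  √(A²+B²)=0.3344;  θ3 = -0.9074+1.8679 ≈ 0.9604

θ₁ = 0.3493, θ₂ = 0.5240, θ₃ = 0.9604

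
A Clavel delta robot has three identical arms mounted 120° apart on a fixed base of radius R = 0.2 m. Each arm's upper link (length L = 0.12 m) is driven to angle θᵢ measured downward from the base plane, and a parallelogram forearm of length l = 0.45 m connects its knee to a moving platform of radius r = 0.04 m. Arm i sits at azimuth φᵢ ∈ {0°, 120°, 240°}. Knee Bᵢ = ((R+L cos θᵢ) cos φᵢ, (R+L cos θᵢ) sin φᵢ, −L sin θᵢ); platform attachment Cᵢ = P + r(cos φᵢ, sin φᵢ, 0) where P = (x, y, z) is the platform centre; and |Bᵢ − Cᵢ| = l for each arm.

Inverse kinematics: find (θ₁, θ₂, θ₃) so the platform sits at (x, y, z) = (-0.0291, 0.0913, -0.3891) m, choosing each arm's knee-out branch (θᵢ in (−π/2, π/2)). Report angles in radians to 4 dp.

arm 1 (φ=0.0°): x'=-0.0291, y'=0.0913
  A cos θ + B sin θ = C:  0.1891·cos θ + -0.3891·sin θ = -0.0308
  θ1 = atan2(B,A) + arccos(C/0.4326) = 0.5236
rotate P by −φ2: (0.0936, -0.0204, -0.3891)
  A=0.0664, B=-0.3891, C=(l²−L²−A²−y'²−z²)/(2L)=0.1328
  γ=atan2(-0.3891,0.0664)=-1.4018;  ψ=arccos(0.3365)=1.2276;  θ2=γ+ψ≈-0.1742
arm 3 (φ=240.0°): x'=-0.0645, y'=-0.0709
  A cos θ + B sin θ = C:  0.2245·cos θ + -0.3891·sin θ = -0.0780
  θ3 = atan2(B,A) + arccos(C/0.4492) = 0.6979

θ₁ = 0.5236, θ₂ = -0.1742, θ₃ = 0.6979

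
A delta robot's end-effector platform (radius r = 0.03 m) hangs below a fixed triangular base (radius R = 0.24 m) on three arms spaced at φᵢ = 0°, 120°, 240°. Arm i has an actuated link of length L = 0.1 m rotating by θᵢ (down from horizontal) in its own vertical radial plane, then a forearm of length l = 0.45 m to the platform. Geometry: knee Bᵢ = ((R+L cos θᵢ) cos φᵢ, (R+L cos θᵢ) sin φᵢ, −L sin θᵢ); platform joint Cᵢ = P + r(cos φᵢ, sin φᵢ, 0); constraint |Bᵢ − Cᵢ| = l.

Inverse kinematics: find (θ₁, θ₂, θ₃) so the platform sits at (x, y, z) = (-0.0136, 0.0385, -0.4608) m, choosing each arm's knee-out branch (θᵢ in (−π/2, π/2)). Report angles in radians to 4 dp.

φ1=0.0° → target in arm frame (-0.0136, 0.0385)
  A=0.2236, B=-0.4608, C=(l²−L²−A²−y'²−z²)/(2L)=-0.3566
  γ=atan2(-0.4608,0.2236)=-1.1190;  ψ=arccos(-0.6962)=2.3409;  θ1=γ+ψ≈1.2219
arm 2 (φ=120.0°): x'=0.0401, y'=-0.0075
  e−x'=0.1699;  (l²−L²−(e−x')²−y'²−z²)/2L = -0.2437
  γ=atan2(-0.4608,0.1699)=-1.2176;  ψ=arccos(-0.4963)=2.0901;  θ2=γ+ψ≈0.8725
φ3=240.0° → target in arm frame (-0.0265, -0.0310)
  A=0.2365, B=-0.4608, C=(l²−L²−A²−y'²−z²)/(2L)=-0.3838
  θ3 = atan2(B,A) + arccos(C/0.5180) = 1.3087

θ₁ = 1.2219, θ₂ = 0.8725, θ₃ = 1.3087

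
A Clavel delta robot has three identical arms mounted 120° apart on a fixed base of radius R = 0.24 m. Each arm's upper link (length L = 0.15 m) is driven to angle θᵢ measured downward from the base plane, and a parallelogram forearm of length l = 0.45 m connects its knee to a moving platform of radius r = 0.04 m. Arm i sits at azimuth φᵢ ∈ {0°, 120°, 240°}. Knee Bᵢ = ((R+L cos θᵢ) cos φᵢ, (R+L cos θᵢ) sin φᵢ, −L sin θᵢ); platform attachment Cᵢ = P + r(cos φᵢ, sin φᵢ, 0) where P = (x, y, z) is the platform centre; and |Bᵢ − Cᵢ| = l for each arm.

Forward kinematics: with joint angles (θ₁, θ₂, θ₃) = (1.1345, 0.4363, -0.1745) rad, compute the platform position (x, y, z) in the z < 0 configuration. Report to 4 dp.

φ1=0.0°: virtual centre (0.2634, 0.0000, -0.1359), radius l
centre 2 = (0.3359·cos120.0°, 0.3359·sin120.0°, -0.0634) = (-0.1680, 0.2909, -0.0634)
centre 3 = (0.3477·cos240.0°, 0.3477·sin240.0°, 0.0260) = (-0.1739, -0.3011, 0.0260)
eliminate P² terms by subtracting sphere 1 from 2 and 3
plane₁₂: -0.8627x+0.5819y+0.1451z = 0.0290
det = 1.0284;  x = -0.0361+0.2683z,  y = -0.0036+0.1484z
quadratic in z: (1.0940)z²+(0.1101)z+(-0.0943)=0, √Δ=0.6518 → z ∈ {-0.3482, 0.2476}; z = -0.3482 (taking z<0)
x = -0.1295, y = -0.0553

(-0.1295, -0.0553, -0.3482)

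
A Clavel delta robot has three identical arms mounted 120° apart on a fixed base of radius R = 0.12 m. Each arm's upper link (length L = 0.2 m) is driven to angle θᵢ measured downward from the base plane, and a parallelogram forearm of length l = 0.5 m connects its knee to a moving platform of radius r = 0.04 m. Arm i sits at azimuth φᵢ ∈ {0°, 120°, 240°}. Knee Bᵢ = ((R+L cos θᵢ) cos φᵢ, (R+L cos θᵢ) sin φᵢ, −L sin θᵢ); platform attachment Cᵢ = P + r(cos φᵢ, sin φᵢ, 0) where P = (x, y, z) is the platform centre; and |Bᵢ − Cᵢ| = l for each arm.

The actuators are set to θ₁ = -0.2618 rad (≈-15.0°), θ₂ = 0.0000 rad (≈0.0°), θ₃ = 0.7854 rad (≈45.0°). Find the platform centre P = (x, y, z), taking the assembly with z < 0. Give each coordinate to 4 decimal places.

arm 1 at φ=0.0°: ρ1 = 0.2732;  O1 = (0.2732, 0.0000, 0.0518)
φ2=120.0°: virtual centre (-0.1400, 0.2425, 0.0000), radius l
φ3=240.0°: virtual centre (-0.1107, -0.1918, -0.1414), radius l
eliminate P² terms by subtracting sphere 1 from 2 and 3
[-0.8264 0.4850 -0.1035]·P = 0.0011;  [-0.7678 -0.3835 -0.3864]·P = -0.0083
Cramer: x(z) = 0.0052-0.3295z;  y(z) = 0.0111-0.3479z
sphere 1 gives Az²+Bz+C=0 with A=1.2296, B=0.0653, C=-0.1754;  B²−4AC=0.8669;  roots -0.4052, 0.3521;  negative root z = -0.4052
x = 0.1387, y = 0.1521

(0.1387, 0.1521, -0.4052)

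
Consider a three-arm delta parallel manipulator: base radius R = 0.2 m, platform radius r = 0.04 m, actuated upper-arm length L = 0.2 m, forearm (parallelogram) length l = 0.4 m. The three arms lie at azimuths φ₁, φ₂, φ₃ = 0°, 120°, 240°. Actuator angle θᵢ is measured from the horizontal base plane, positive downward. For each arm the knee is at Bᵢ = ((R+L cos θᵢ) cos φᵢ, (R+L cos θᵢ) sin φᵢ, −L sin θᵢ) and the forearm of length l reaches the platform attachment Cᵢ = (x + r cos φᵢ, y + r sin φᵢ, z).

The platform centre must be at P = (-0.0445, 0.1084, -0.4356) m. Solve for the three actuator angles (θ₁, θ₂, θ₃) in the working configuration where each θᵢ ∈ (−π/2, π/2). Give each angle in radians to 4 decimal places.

θ₁ = 1.1343, θ₂ = 0.5236, θ₃ = 1.2214

arm 1 (φ=0.0°): x'=-0.0445, y'=0.1084
  A=0.2045, B=-0.4356, C=(l²−L²−A²−y'²−z²)/(2L)=-0.3083
  θ1 = atan2(B,A) + arccos(C/0.4812) = 1.1343
arm 2 (φ=120.0°): x'=0.1161, y'=-0.0157
  e−x'=0.0439;  (l²−L²−(e−x')²−y'²−z²)/2L = -0.1798
  √(A²+B²)=0.4378;  θ2 = -1.4704+1.9940 ≈ 0.5236
φ3=240.0° → target in arm frame (-0.0716, -0.0927)
  A cos θ + B sin θ = C:  0.2316·cos θ + -0.4356·sin θ = -0.3300
  √(A²+B²)=0.4934;  θ3 = -1.0821+2.3035 ≈ 1.2214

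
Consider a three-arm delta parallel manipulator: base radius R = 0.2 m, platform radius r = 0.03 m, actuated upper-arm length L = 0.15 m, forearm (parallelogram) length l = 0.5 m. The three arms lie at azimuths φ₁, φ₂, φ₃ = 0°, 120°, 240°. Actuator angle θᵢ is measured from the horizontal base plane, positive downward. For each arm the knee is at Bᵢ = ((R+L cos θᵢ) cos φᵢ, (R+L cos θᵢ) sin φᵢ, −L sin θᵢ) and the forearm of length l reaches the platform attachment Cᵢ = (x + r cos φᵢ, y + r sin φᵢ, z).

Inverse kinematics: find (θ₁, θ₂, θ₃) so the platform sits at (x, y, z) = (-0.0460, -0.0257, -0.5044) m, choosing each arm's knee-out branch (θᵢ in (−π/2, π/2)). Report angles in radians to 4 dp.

θ₁ = 0.8725, θ₂ = 0.6980, θ₃ = 0.5233

φ1=0.0° → target in arm frame (-0.0460, -0.0257)
  A=0.2160, B=-0.5044, C=(l²−L²−A²−y'²−z²)/(2L)=-0.2475
  γ=atan2(-0.5044,0.2160)=-1.1662;  ψ=arccos(-0.4510)=2.0387;  θ1=γ+ψ≈0.8725
φ2=120.0° → target in arm frame (0.0007, 0.0527)
  A cos θ + B sin θ = C:  0.1693·cos θ + -0.5044·sin θ = -0.1945
  γ=atan2(-0.5044,0.1693)=-1.2470;  ψ=arccos(-0.3655)=1.9450;  θ2=γ+ψ≈0.6980
φ3=240.0° → target in arm frame (0.0453, -0.0270)
  e−x'=0.1247;  (l²−L²−(e−x')²−y'²−z²)/2L = -0.1440
  √(A²+B²)=0.5196;  θ3 = -1.3284+1.8517 ≈ 0.5233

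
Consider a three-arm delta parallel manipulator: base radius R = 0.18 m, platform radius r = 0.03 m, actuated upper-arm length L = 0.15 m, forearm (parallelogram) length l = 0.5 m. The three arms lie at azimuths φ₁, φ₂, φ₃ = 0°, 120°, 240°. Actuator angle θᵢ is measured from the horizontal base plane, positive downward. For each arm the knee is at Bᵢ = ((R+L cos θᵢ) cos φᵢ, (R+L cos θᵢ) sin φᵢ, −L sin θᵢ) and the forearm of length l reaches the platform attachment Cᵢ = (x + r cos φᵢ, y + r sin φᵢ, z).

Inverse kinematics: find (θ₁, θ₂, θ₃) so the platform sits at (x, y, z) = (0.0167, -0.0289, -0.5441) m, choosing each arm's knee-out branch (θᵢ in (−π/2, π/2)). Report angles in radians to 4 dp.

arm 1 (φ=0.0°): x'=0.0167, y'=-0.0289
  A cos θ + B sin θ = C:  0.1333·cos θ + -0.5441·sin θ = -0.2905
  √(A²+B²)=0.5602;  θ1 = -1.3305+2.1160 ≈ 0.7854
rotate P by −φ2: (-0.0334, 0.0000, -0.5441)
  e−x'=0.1834;  (l²−L²−(e−x')²−y'²−z²)/2L = -0.3406
  θ2 = atan2(B,A) + arccos(C/0.5742) = 0.9601
φ3=240.0° → target in arm frame (0.0167, 0.0289)
  A cos θ + B sin θ = C:  0.1333·cos θ + -0.5441·sin θ = -0.2905
  √(A²+B²)=0.5602;  θ3 = -1.3305+2.1160 ≈ 0.7855

θ₁ = 0.7854, θ₂ = 0.9601, θ₃ = 0.7855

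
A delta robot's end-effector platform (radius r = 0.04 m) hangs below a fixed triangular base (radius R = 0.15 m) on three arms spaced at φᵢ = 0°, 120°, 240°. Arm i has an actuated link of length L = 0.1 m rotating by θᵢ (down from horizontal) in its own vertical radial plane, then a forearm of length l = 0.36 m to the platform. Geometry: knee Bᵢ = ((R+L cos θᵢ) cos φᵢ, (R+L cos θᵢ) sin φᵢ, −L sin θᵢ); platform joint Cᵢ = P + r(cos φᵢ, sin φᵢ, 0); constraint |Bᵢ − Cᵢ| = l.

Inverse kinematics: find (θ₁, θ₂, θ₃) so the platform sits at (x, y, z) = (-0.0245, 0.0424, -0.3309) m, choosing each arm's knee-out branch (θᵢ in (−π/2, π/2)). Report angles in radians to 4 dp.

θ₁ = 0.5234, θ₂ = 0.0874, θ₃ = 0.5233

arm 1 (φ=0.0°): x'=-0.0245, y'=0.0424
  A cos θ + B sin θ = C:  0.1345·cos θ + -0.3309·sin θ = -0.0489
  √(A²+B²)=0.3572;  θ1 = -1.1847+1.7082 ≈ 0.5234
rotate P by −φ2: (0.0490, 0.0000, -0.3309)
  A=0.0610, B=-0.3309, C=(l²−L²−A²−y'²−z²)/(2L)=0.0319
  √(A²+B²)=0.3365;  θ2 = -1.3884+1.4758 ≈ 0.0874
φ3=240.0° → target in arm frame (-0.0245, -0.0424)
  e−x'=0.1345;  (l²−L²−(e−x')²−y'²−z²)/2L = -0.0489
  θ3 = atan2(B,A) + arccos(C/0.3572) = 0.5233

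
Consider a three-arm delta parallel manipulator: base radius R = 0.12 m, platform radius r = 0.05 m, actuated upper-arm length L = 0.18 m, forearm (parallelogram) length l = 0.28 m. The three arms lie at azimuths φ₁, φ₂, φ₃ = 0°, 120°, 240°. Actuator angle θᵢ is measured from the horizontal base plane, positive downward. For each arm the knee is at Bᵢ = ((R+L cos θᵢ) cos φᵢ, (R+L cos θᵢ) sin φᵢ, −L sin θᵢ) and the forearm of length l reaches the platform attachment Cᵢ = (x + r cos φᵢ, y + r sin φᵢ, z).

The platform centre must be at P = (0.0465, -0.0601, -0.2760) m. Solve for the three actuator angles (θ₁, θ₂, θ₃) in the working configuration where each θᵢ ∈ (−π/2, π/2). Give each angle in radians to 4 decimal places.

θ₁ = 0.4365, θ₂ = 0.9600, θ₃ = 0.5234

rotate P by −φ1: (0.0465, -0.0601, -0.2760)
  A cos θ + B sin θ = C:  0.0235·cos θ + -0.2760·sin θ = -0.0954
  √(A²+B²)=0.2770;  θ1 = -1.4859+1.9224 ≈ 0.4365
arm 2 (φ=120.0°): x'=-0.0753, y'=-0.0102
  A cos θ + B sin θ = C:  0.1453·cos θ + -0.2760·sin θ = -0.1428
  θ2 = atan2(B,A) + arccos(C/0.3119) = 0.9600
arm 3 (φ=240.0°): x'=0.0288, y'=0.0703
  A cos θ + B sin θ = C:  0.0412·cos θ + -0.2760·sin θ = -0.1023
  √(A²+B²)=0.2791;  θ3 = -1.4226+1.9460 ≈ 0.5234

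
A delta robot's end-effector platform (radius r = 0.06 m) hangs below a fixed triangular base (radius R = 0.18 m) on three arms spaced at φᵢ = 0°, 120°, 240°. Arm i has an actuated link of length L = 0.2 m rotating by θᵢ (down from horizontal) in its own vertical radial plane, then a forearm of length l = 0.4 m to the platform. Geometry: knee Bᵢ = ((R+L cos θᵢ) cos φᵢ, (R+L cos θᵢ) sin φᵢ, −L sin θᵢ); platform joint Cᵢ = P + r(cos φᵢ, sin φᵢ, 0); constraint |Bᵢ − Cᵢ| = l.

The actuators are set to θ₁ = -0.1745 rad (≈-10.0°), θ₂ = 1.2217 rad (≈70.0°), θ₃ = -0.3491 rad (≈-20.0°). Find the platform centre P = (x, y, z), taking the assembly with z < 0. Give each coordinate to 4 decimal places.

arm 1 at φ=0.0°: (R−r)+L cos θ1 = 0.3170;  centre 1 = (0.3170, 0.0000, 0.0347)
φ2=120.0°: virtual centre (-0.0942, 0.1632, -0.1879), radius l
φ3=240.0°: virtual centre (-0.1540, -0.2667, 0.0684), radius l
subtract pairs → two planes through P
linear system: -0.8223x+0.3263y = -0.0309−-0.4453z; -0.9419x+-0.5334y = -0.0022−0.0674z
det = 0.7460;  x = 0.0230+-0.2889z,  y = -0.0366+0.6365z
into |P−centre ₁|² = l²: 1.4887z² + 0.0539z + -0.0710 = 0;  Δ = 0.4260;  z = -0.2373 or 0.2011 → z<0 root = -0.2373
x = 0.0916, y = -0.1876

(0.0916, -0.1876, -0.2373)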